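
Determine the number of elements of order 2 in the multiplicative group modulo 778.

1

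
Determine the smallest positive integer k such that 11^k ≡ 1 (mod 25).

5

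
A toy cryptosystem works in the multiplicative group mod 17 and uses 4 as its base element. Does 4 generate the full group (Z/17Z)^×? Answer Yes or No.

φ(17) = 17 − 1 = 16 = 2^4.
4 is a primitive root mod 17 iff 4^(φ(17)/q) ≢ 1 for every prime q | φ(17), i.e. q ∈ {2}.
4^8 ≡ 1 (mod 17)  [q = 2: ≡ 1 ✗]
Since 4^8 ≡ 1, the order of 4 divides 8 < 16, so 4 is not a primitive root.

No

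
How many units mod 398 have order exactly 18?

6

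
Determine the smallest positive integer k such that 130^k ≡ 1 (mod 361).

171

Since 130 ∈ (Z/361Z)^×, its order divides φ(361) = φ(19^2) = 19·(19−1) = 342 = 2 · 3^2 · 19.
Divisors of 342: 1, 2, 3, 6, 9, 18, 19, 38, 57, 114, 171, 342.
Evaluate successive powers at the divisors of 342:
130^1 ≡ 130 (mod 361)
130^2 ≡ 294 (mod 361)
130^3 ≡ 315 (mod 361)
130^6 ≡ 311 (mod 361)
130^9 ≡ 134 (mod 361)
130^18 ≡ 267 (mod 361)
130^19 ≡ 54 (mod 361)
130^38 ≡ 28 (mod 361)
130^57 ≡ 68 (mod 361)
130^114 ≡ 292 (mod 361)
130^171 ≡ 1 (mod 361) ✓
The smallest such exponent is 171, so the order of 130 is 171.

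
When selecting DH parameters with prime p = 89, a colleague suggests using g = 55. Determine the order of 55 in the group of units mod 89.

By Lagrange's theorem, ord_89(55) divides φ(89) = 89 − 1 = 88 = 2^3 · 11.
Divisors of 88: 1, 2, 4, 8, 11, 22, 44, 88.
Compute 55^d (mod 89) for the divisors d until we hit 1:
55^1 ≡ 55 (mod 89)
55^2 ≡ 88 (mod 89)
55^4 ≡ 1 (mod 89) ✓
Hence ord(55) = 4.

4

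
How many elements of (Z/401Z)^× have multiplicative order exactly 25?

φ(401) = 401 − 1 = 400 = 2^4 · 5^2.
In a cyclic group of order 400, there are φ(d) elements of order d for each divisor d of 400, and zero for non-divisors.
25 = 5^2 divides 400, and φ(25) = 20.

20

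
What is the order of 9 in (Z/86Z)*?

21

ord(9) | φ(86) = φ(2)·φ(43) = 1·42 = 42 = 2 · 3 · 7.
Divisors of 42: 1, 2, 3, 6, 7, 14, 21, 42.
Check 9^d mod 86 for each divisor in increasing order:
9^1 ≡ 9 (mod 86)
9^2 ≡ 81 (mod 86)
9^3 ≡ 41 (mod 86)
9^6 ≡ 47 (mod 86)
9^7 ≡ 79 (mod 86)
9^14 ≡ 49 (mod 86)
9^21 ≡ 1 (mod 86) ✓
So ord_86(9) = 21.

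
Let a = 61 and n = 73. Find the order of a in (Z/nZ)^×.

36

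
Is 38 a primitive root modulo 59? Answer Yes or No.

Yes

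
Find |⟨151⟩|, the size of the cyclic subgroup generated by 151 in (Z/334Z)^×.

The order of 151 must divide φ(334) = φ(2)·φ(167) = 1·166 = 166 = 2 · 83.
Divisors of 166: 1, 2, 83, 166.
Test each divisor d:
151^1 ≡ 151 (mod 334)
151^2 ≡ 89 (mod 334)
151^83 ≡ 333 (mod 334)
151^166 ≡ 1 (mod 334) ✓
So ord_334(151) = 166.

166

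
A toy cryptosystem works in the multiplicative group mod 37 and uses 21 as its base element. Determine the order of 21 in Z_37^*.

18

ord(21) | φ(37) = 37 − 1 = 36 = 2^2 · 3^2.
Divisors of 36: 1, 2, 3, 4, 6, 9, 12, 18, 36.
Evaluate successive powers at the divisors of 36:
21^1 ≡ 21 (mod 37)
21^2 ≡ 34 (mod 37)
21^3 ≡ 11 (mod 37)
21^4 ≡ 9 (mod 37)
21^6 ≡ 10 (mod 37)
21^9 ≡ 36 (mod 37)
21^12 ≡ 26 (mod 37)
21^18 ≡ 1 (mod 37) ✓
Therefore the multiplicative order of 21 modulo 37 is 18.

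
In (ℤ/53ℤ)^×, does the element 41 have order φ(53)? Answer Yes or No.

Yes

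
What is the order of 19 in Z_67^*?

33

Since 19 ∈ (Z/67Z)^×, its order divides φ(67) = 67 − 1 = 66 = 2 · 3 · 11.
Divisors of 66: 1, 2, 3, 6, 11, 22, 33, 66.
Test each divisor d:
19^1 ≡ 19 (mod 67)
19^2 ≡ 26 (mod 67)
19^3 ≡ 25 (mod 67)
19^6 ≡ 22 (mod 67)
19^11 ≡ 29 (mod 67)
19^22 ≡ 37 (mod 67)
19^33 ≡ 1 (mod 67) ✓
Hence ord(19) = 33.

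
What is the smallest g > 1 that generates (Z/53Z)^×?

2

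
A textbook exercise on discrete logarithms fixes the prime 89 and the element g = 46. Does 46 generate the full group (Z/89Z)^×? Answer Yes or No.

φ(89) = 89 − 1 = 88 = 2^3 · 11.
Test 46^(88/q) mod 89 for each prime factor q of 88:
46^44 ≡ 88 (mod 89)  [q = 2: ≢ 1 ✓]
46^8 ≡ 67 (mod 89)  [q = 11: ≢ 1 ✓]
All checks pass, so 46 has order 88 and is a primitive root modulo 89.

Yes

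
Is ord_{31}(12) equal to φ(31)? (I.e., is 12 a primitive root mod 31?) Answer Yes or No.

Yes

φ(31) = 31 − 1 = 30 = 2 · 3 · 5.
12 is a primitive root mod 31 iff 12^(φ(31)/q) ≢ 1 for every prime q | φ(31), i.e. q ∈ {2, 3, 5}.
12^15 ≡ 30 (mod 31)  [q = 2: ≢ 1 ✓]
12^10 ≡ 25 (mod 31)  [q = 3: ≢ 1 ✓]
12^6 ≡ 2 (mod 31)  [q = 5: ≢ 1 ✓]
Every test exponent gives a nontrivial residue, hence 12 generates the full group.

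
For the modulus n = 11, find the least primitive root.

φ(11) = 11 − 1 = 10 = 2 · 5.
Test candidates g = 2, 3, … against the prime factors q ∈ {2, 5} of φ(11): g is a generator iff g^(10/q) ≢ 1 for every such q.
g = 2: 2^5 ≡ 10; 2^2 ≡ 4 — none is 1, so 2 is a primitive root.
Hence the least primitive root of 11 is 2.

2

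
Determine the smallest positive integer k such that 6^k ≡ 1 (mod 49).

14

ord(6) | φ(49) = φ(7^2) = 7·(7−1) = 42 = 2 · 3 · 7.
Divisors of 42: 1, 2, 3, 6, 7, 14, 21, 42.
Check 6^d mod 49 for each divisor in increasing order:
6^1 ≡ 6
6^2 ≡ 36
6^3 ≡ 20
6^6 ≡ 8
6^7 ≡ 48
6^14 ≡ 1
Hence ord(6) = 14.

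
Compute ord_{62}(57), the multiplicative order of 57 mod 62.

ord(57) | φ(62) = φ(2)·φ(31) = 1·30 = 30 = 2 · 3 · 5.
Divisors of 30: 1, 2, 3, 5, 6, 10, 15, 30.
Compute 57^d (mod 62) for the divisors d until we hit 1:
57^1 ≡ 57 (mod 62)
57^2 ≡ 25 (mod 62)
57^3 ≡ 61 (mod 62)
57^5 ≡ 37 (mod 62)
57^6 ≡ 1 (mod 62) ✓
The smallest such exponent is 6, so the order of 57 is 6.

6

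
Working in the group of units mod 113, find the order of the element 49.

7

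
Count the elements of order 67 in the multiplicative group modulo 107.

0

φ(107) = 107 − 1 = 106 = 2 · 53.
Since (Z/107Z)^× is cyclic of order 106, the number of elements of order d is φ(d) when d | 106 and 0 otherwise.
Since 67 ∤ 106, the count is 0.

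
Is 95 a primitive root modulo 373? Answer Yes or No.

No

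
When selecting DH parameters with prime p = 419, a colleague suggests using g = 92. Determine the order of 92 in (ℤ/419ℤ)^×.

209

The order of 92 must divide φ(419) = 419 − 1 = 418 = 2 · 11 · 19.
Divisors of 418: 1, 2, 11, 19, 22, 38, 209, 418.
Check 92^d mod 419 for each divisor in increasing order:
92^1 ≡ 92 (mod 419)
92^2 ≡ 84 (mod 419)
92^11 ≡ 306 (mod 419)
92^19 ≡ 152 (mod 419)
92^22 ≡ 199 (mod 419)
92^38 ≡ 59 (mod 419)
92^209 ≡ 1 (mod 419) ✓
Hence ord(92) = 209.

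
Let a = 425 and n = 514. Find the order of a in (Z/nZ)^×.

128

By Lagrange's theorem, ord_514(425) divides φ(514) = φ(2)·φ(257) = 1·256 = 256 = 2^8.
Divisors of 256: 1, 2, 4, 8, 16, 32, 64, 128, 256.
Check 425^d mod 514 for each divisor in increasing order:
425^1 ≡ 425
425^2 ≡ 211
425^4 ≡ 317
425^8 ≡ 259
425^16 ≡ 261
425^32 ≡ 273
425^64 ≡ 513
425^128 ≡ 1
The smallest such exponent is 128, so the order of 425 is 128.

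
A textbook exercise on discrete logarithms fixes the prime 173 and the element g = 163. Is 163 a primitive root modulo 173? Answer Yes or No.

φ(173) = 173 − 1 = 172 = 2^2 · 43.
163 is a primitive root mod 173 iff 163^(φ(173)/q) ≢ 1 for every prime q | φ(173), i.e. q ∈ {2, 43}.
163^86 ≡ 1 (mod 173)  [q = 2: ≡ 1 ✗]
163^4 ≡ 139 (mod 173)  [q = 43: ≢ 1 ✓]
The check at q = 2 fails, so 163 generates a proper subgroup.

No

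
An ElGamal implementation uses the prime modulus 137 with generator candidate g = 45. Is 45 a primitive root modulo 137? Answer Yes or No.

Yes

φ(137) = 137 − 1 = 136 = 2^3 · 17.
It suffices to check that the order of 45 is not a proper divisor of 136: compute 45^(136/q) for q ∈ {2, 17}.
45^68 ≡ 136 (mod 137)  [q = 2: ≢ 1 ✓]
45^8 ≡ 56 (mod 137)  [q = 17: ≢ 1 ✓]
Every test exponent gives a nontrivial residue, hence 45 generates the full group.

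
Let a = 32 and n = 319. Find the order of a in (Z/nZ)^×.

The order of 32 must divide φ(319) = φ(11·29) = (11−1)·(29−1) = 10·28 = 280 = 2^3 · 5 · 7.
Divisors of 280: 1, 2, 4, 5, 7, 8, 10, 14, 20, 28, 35, 40, 56, 70, 140, 280.
Evaluate successive powers at the divisors of 280:
32^1 ≡ 32 (mod 319)
32^2 ≡ 67 (mod 319)
32^4 ≡ 23 (mod 319)
32^5 ≡ 98 (mod 319)
32^7 ≡ 186 (mod 319)
32^8 ≡ 210 (mod 319)
32^10 ≡ 34 (mod 319)
32^14 ≡ 144 (mod 319)
32^20 ≡ 199 (mod 319)
32^28 ≡ 1 (mod 319) ✓
The smallest such exponent is 28, so the order of 32 is 28.

28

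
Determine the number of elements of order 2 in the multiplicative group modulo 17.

1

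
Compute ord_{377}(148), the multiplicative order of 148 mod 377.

By Lagrange's theorem, ord_377(148) divides φ(377) = φ(13·29) = (13−1)·(29−1) = 12·28 = 336 = 2^4 · 3 · 7.
Divisors of 336: 1, 2, 3, 4, 6, 7, 8, 12, 14, 16, 21, 24, 28, 42, 48, 56, 84, 112, 168, 336.
Compute 148^d (mod 377) for the divisors d until we hit 1:
148^1 ≡ 148
148^2 ≡ 38
148^3 ≡ 346
148^4 ≡ 313
148^6 ≡ 207
148^7 ≡ 99
148^8 ≡ 326
148^12 ≡ 248
148^14 ≡ 376
148^16 ≡ 339
148^21 ≡ 278
148^24 ≡ 53
148^28 ≡ 1
Therefore the multiplicative order of 148 modulo 377 is 28.

28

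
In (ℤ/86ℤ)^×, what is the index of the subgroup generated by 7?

7

Since 7 ∈ (Z/86Z)^×, its order divides φ(86) = φ(2)·φ(43) = 1·42 = 42 = 2 · 3 · 7.
Divisors of 42: 1, 2, 3, 6, 7, 14, 21, 42.
Test each divisor d:
7^1 ≡ 7
7^2 ≡ 49
7^3 ≡ 85
7^6 ≡ 1
Thus |⟨7⟩| = ord(7) = 6.
[(Z/86Z)^× : ⟨7⟩] = 42/6 = 7.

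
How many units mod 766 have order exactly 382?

φ(766) = φ(2)·φ(383) = 1·382 = 382 = 2 · 191.
In a cyclic group of order 382, there are φ(d) elements of order d for each divisor d of 382, and zero for non-divisors.
382 = 2 · 191 divides 382, and φ(382) = 190.

190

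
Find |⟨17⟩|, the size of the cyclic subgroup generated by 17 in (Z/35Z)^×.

12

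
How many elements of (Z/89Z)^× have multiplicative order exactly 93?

φ(89) = 89 − 1 = 88 = 2^3 · 11.
In a cyclic group of order 88, there are φ(d) elements of order d for each divisor d of 88, and zero for non-divisors.
93 does not divide 88, so no element of (Z/89Z)^× has order 93.

0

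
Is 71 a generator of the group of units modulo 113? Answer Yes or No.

φ(113) = 113 − 1 = 112 = 2^4 · 7.
It suffices to check that the order of 71 is not a proper divisor of 112: compute 71^(112/q) for q ∈ {2, 7}.
71^56 ≡ 112 (mod 113)  [q = 2: ≢ 1 ✓]
71^16 ≡ 1 (mod 113)  [q = 7: ≡ 1 ✗]
The check at q = 7 fails, so 71 generates a proper subgroup.

No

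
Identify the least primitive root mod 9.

2

φ(9) = φ(3^2) = 3·(3−1) = 6 = 2 · 3.
Test candidates g = 2, 3, … against the prime factors q ∈ {2, 3} of φ(9): g is a generator iff g^(6/q) ≢ 1 for every such q.
g = 2: 2^3 ≡ 8; 2^2 ≡ 4 — none is 1, so 2 is a primitive root.
The smallest primitive root modulo 9 is 2.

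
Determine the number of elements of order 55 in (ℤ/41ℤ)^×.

0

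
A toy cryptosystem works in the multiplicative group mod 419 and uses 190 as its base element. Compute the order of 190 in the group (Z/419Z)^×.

Since 190 ∈ (Z/419Z)^×, its order divides φ(419) = 419 − 1 = 418 = 2 · 11 · 19.
Divisors of 418: 1, 2, 11, 19, 22, 38, 209, 418.
Test each divisor d:
190^1 ≡ 190 (mod 419)
190^2 ≡ 66 (mod 419)
190^11 ≡ 7 (mod 419)
190^19 ≡ 152 (mod 419)
190^22 ≡ 49 (mod 419)
190^38 ≡ 59 (mod 419)
190^209 ≡ 1 (mod 419) ✓
Hence ord(190) = 209.

209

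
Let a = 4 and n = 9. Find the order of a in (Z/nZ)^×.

ord(4) | φ(9) = φ(3^2) = 3·(3−1) = 6 = 2 · 3.
Divisors of 6: 1, 2, 3, 6.
Test each divisor d:
4^1 ≡ 4 (mod 9)
4^2 ≡ 7 (mod 9)
4^3 ≡ 1 (mod 9) ✓
Hence ord(4) = 3.

3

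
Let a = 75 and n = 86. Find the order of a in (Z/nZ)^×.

14

ord(75) | φ(86) = φ(2)·φ(43) = 1·42 = 42 = 2 · 3 · 7.
Divisors of 42: 1, 2, 3, 6, 7, 14, 21, 42.
Evaluate successive powers at the divisors of 42:
75^1 ≡ 75
75^2 ≡ 35
75^3 ≡ 45
75^6 ≡ 47
75^7 ≡ 85
75^14 ≡ 1
So ord_86(75) = 14.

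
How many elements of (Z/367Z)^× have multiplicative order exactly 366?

120

φ(367) = 367 − 1 = 366 = 2 · 3 · 61.
Since (Z/367Z)^× is cyclic of order 366, the number of elements of order d is φ(d) when d | 366 and 0 otherwise.
366 = 2 · 3 · 61 divides 366, and φ(366) = 120.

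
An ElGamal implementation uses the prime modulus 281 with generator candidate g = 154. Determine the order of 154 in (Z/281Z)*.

280

The order of 154 must divide φ(281) = 281 − 1 = 280 = 2^3 · 5 · 7.
Divisors of 280: 1, 2, 4, 5, 7, 8, 10, 14, 20, 28, 35, 40, 56, 70, 140, 280.
Evaluate successive powers at the divisors of 280:
154^1 ≡ 154
154^2 ≡ 112
154^4 ≡ 180
154^5 ≡ 182
154^7 ≡ 152
154^8 ≡ 85
154^10 ≡ 247
154^14 ≡ 62
154^20 ≡ 32
154^28 ≡ 191
154^35 ≡ 89
154^40 ≡ 181
154^56 ≡ 232
154^70 ≡ 53
154^140 ≡ 280
154^280 ≡ 1
Therefore the multiplicative order of 154 modulo 281 is 280.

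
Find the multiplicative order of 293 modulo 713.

330

By Lagrange's theorem, ord_713(293) divides φ(713) = φ(23·31) = (23−1)·(31−1) = 22·30 = 660 = 2^2 · 3 · 5 · 11.
Divisors of 660: 1, 2, 3, 4, 5, 6, 10, 11, 12, 15, 20, 22, 30, 33, 44, 55, 60, 66, 110, 132, 165, 220, 330, 660.
Compute 293^d (mod 713) for the divisors d until we hit 1:
293^1 ≡ 293 (mod 713)
293^2 ≡ 289 (mod 713)
293^3 ≡ 543 (mod 713)
293^4 ≡ 100 (mod 713)
293^5 ≡ 67 (mod 713)
293^6 ≡ 380 (mod 713)
293^10 ≡ 211 (mod 713)
293^11 ≡ 505 (mod 713)
293^12 ≡ 374 (mod 713)
293^15 ≡ 590 (mod 713)
293^20 ≡ 315 (mod 713)
293^22 ≡ 484 (mod 713)
293^30 ≡ 156 (mod 713)
293^33 ≡ 574 (mod 713)
293^44 ≡ 392 (mod 713)
293^55 ≡ 459 (mod 713)
293^60 ≡ 94 (mod 713)
293^66 ≡ 70 (mod 713)
293^110 ≡ 346 (mod 713)
293^132 ≡ 622 (mod 713)
293^165 ≡ 528 (mod 713)
293^220 ≡ 645 (mod 713)
293^330 ≡ 1 (mod 713) ✓
Therefore the multiplicative order of 293 modulo 713 is 330.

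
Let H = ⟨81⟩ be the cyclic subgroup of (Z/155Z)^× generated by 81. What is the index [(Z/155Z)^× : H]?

Since 81 ∈ (Z/155Z)^×, its order divides φ(155) = φ(5·31) = (5−1)·(31−1) = 4·30 = 120 = 2^3 · 3 · 5.
Divisors of 120: 1, 2, 3, 4, 5, 6, 8, 10, 12, 15, 20, 24, 30, 40, 60, 120.
Evaluate successive powers at the divisors of 120:
81^1 ≡ 81 (mod 155)
81^2 ≡ 51 (mod 155)
81^3 ≡ 101 (mod 155)
81^4 ≡ 121 (mod 155)
81^5 ≡ 36 (mod 155)
81^6 ≡ 126 (mod 155)
81^8 ≡ 71 (mod 155)
81^10 ≡ 56 (mod 155)
81^12 ≡ 66 (mod 155)
81^15 ≡ 1 (mod 155) ✓
Thus |⟨81⟩| = ord(81) = 15.
[(Z/155Z)^× : ⟨81⟩] = 120/15 = 8.

8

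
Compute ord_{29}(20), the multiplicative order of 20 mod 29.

7

ord(20) | φ(29) = 29 − 1 = 28 = 2^2 · 7.
Divisors of 28: 1, 2, 4, 7, 14, 28.
Compute 20^d (mod 29) for the divisors d until we hit 1:
20^1 ≡ 20
20^2 ≡ 23
20^4 ≡ 7
20^7 ≡ 1
Hence ord(20) = 7.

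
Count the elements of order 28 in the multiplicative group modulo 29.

12

φ(29) = 29 − 1 = 28 = 2^2 · 7.
Since (Z/29Z)^× is cyclic of order 28, the number of elements of order d is φ(d) when d | 28 and 0 otherwise.
28 = 2^2 · 7 divides 28, and φ(28) = 12.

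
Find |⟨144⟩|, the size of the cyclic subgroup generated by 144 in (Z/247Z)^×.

3

By Lagrange's theorem, ord_247(144) divides φ(247) = φ(13·19) = (13−1)·(19−1) = 12·18 = 216 = 2^3 · 3^3.
Divisors of 216: 1, 2, 3, 4, 6, 8, 9, 12, 18, 24, 27, 36, 54, 72, 108, 216.
Check 144^d mod 247 for each divisor in increasing order:
144^1 ≡ 144 (mod 247)
144^2 ≡ 235 (mod 247)
144^3 ≡ 1 (mod 247) ✓
Hence ord(144) = 3.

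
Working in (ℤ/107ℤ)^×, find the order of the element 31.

ord(31) | φ(107) = 107 − 1 = 106 = 2 · 53.
Divisors of 106: 1, 2, 53, 106.
Check 31^d mod 107 for each divisor in increasing order:
31^1 ≡ 31 (mod 107)
31^2 ≡ 105 (mod 107)
31^53 ≡ 106 (mod 107)
31^106 ≡ 1 (mod 107) ✓
Therefore the multiplicative order of 31 modulo 107 is 106.

106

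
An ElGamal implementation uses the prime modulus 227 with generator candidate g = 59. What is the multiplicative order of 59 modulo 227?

113

The order of 59 must divide φ(227) = 227 − 1 = 226 = 2 · 113.
Divisors of 226: 1, 2, 113, 226.
Compute 59^d (mod 227) for the divisors d until we hit 1:
59^1 ≡ 59
59^2 ≡ 76
59^113 ≡ 1
The smallest such exponent is 113, so the order of 59 is 113.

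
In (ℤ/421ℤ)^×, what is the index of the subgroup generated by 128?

The order of 128 must divide φ(421) = 421 − 1 = 420 = 2^2 · 3 · 5 · 7.
Divisors of 420: 1, 2, 3, 4, 5, 6, 7, 10, 12, 14, 15, 20, 21, 28, 30, 35, 42, 60, 70, 84, 105, 140, 210, 420.
Compute 128^d (mod 421) for the divisors d until we hit 1:
128^1 ≡ 128 (mod 421)
128^2 ≡ 386 (mod 421)
128^3 ≡ 151 (mod 421)
128^4 ≡ 383 (mod 421)
128^5 ≡ 188 (mod 421)
128^6 ≡ 67 (mod 421)
128^7 ≡ 156 (mod 421)
128^10 ≡ 401 (mod 421)
128^12 ≡ 279 (mod 421)
128^14 ≡ 339 (mod 421)
128^15 ≡ 29 (mod 421)
128^20 ≡ 400 (mod 421)
128^21 ≡ 259 (mod 421)
128^28 ≡ 409 (mod 421)
128^30 ≡ 420 (mod 421)
128^35 ≡ 233 (mod 421)
128^42 ≡ 142 (mod 421)
128^60 ≡ 1 (mod 421) ✓
The order of 128 is 60, so the subgroup it generates has 60 elements.
[(Z/421Z)^× : ⟨128⟩] = 420/60 = 7.

7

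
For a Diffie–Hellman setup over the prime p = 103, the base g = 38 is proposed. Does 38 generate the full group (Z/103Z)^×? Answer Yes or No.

φ(103) = 103 − 1 = 102 = 2 · 3 · 17.
38 is a primitive root mod 103 iff 38^(φ(103)/q) ≢ 1 for every prime q | φ(103), i.e. q ∈ {2, 3, 17}.
38^51 ≡ 1 (mod 103)  [q = 2: ≡ 1 ✗]
38^34 ≡ 56 (mod 103)  [q = 3: ≢ 1 ✓]
38^6 ≡ 8 (mod 103)  [q = 17: ≢ 1 ✓]
The check at q = 2 fails, so 38 generates a proper subgroup.

No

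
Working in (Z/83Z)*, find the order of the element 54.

82

The order of 54 must divide φ(83) = 83 − 1 = 82 = 2 · 41.
Divisors of 82: 1, 2, 41, 82.
Compute 54^d (mod 83) for the divisors d until we hit 1:
54^1 ≡ 54 (mod 83)
54^2 ≡ 11 (mod 83)
54^41 ≡ 82 (mod 83)
54^82 ≡ 1 (mod 83) ✓
So ord_83(54) = 82.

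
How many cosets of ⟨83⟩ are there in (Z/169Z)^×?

3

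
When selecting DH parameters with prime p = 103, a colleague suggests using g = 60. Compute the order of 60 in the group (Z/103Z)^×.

51

ord(60) | φ(103) = 103 − 1 = 102 = 2 · 3 · 17.
Divisors of 102: 1, 2, 3, 6, 17, 34, 51, 102.
Compute 60^d (mod 103) for the divisors d until we hit 1:
60^1 ≡ 60
60^2 ≡ 98
60^3 ≡ 9
60^6 ≡ 81
60^17 ≡ 56
60^34 ≡ 46
60^51 ≡ 1
So ord_103(60) = 51.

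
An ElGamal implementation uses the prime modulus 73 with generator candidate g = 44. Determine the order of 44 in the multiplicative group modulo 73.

72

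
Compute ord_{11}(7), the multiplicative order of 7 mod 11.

10

By Lagrange's theorem, ord_11(7) divides φ(11) = 11 − 1 = 10 = 2 · 5.
Divisors of 10: 1, 2, 5, 10.
Check 7^d mod 11 for each divisor in increasing order:
7^1 ≡ 7
7^2 ≡ 5
7^5 ≡ 10
7^10 ≡ 1
The smallest such exponent is 10, so the order of 7 is 10.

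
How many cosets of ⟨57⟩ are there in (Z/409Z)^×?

1

ord(57) | φ(409) = 409 − 1 = 408 = 2^3 · 3 · 17.
Divisors of 408: 1, 2, 3, 4, 6, 8, 12, 17, 24, 34, 51, 68, 102, 136, 204, 408.
Evaluate successive powers at the divisors of 408:
57^1 ≡ 57 (mod 409)
57^2 ≡ 386 (mod 409)
57^3 ≡ 325 (mod 409)
57^4 ≡ 120 (mod 409)
57^6 ≡ 103 (mod 409)
57^8 ≡ 85 (mod 409)
57^12 ≡ 384 (mod 409)
57^17 ≡ 371 (mod 409)
57^24 ≡ 216 (mod 409)
57^34 ≡ 217 (mod 409)
57^51 ≡ 343 (mod 409)
57^68 ≡ 54 (mod 409)
57^102 ≡ 266 (mod 409)
57^136 ≡ 53 (mod 409)
57^204 ≡ 408 (mod 409)
57^408 ≡ 1 (mod 409) ✓
So ord_409(57) = 408, hence |⟨57⟩| = 408.
[(Z/409Z)^× : ⟨57⟩] = 408/408 = 1.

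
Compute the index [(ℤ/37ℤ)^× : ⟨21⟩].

The order of 21 must divide φ(37) = 37 − 1 = 36 = 2^2 · 3^2.
Divisors of 36: 1, 2, 3, 4, 6, 9, 12, 18, 36.
Test each divisor d:
21^1 ≡ 21 (mod 37)
21^2 ≡ 34 (mod 37)
21^3 ≡ 11 (mod 37)
21^4 ≡ 9 (mod 37)
21^6 ≡ 10 (mod 37)
21^9 ≡ 36 (mod 37)
21^12 ≡ 26 (mod 37)
21^18 ≡ 1 (mod 37) ✓
The order of 21 is 18, so the subgroup it generates has 18 elements.
The index is φ(37) / ord(21) = 36 / 18 = 2.

2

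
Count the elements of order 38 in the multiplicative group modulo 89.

0

φ(89) = 89 − 1 = 88 = 2^3 · 11.
(Z/89Z)^× is cyclic (|G| = 88); a cyclic group of order m has exactly φ(d) elements of each order d | m, and none otherwise.
Since 38 ∤ 88, the count is 0.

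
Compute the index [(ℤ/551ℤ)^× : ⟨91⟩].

The order of 91 must divide φ(551) = φ(19·29) = (19−1)·(29−1) = 18·28 = 504 = 2^3 · 3^2 · 7.
Divisors of 504: 1, 2, 3, 4, 6, 7, 8, 9, 12, 14, 18, 21, 24, 28, 36, 42, 56, 63, 72, 84, 126, 168, 252, 504.
Test each divisor d:
91^1 ≡ 91
91^2 ≡ 16
91^3 ≡ 354
91^4 ≡ 256
91^6 ≡ 239
91^7 ≡ 260
91^8 ≡ 518
91^9 ≡ 303
91^12 ≡ 368
91^14 ≡ 378
91^18 ≡ 343
91^21 ≡ 202
91^24 ≡ 429
91^28 ≡ 175
91^36 ≡ 286
91^42 ≡ 30
91^56 ≡ 320
91^63 ≡ 550
91^72 ≡ 248
91^84 ≡ 349
91^126 ≡ 1
The order of 91 is 126, so the subgroup it generates has 126 elements.
The index is φ(551) / ord(91) = 504 / 126 = 4.

4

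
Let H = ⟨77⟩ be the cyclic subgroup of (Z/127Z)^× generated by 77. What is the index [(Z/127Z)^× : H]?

3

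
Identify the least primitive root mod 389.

φ(389) = 389 − 1 = 388 = 2^2 · 97.
g is a primitive root iff g^(388/q) ≢ 1 (mod 389) for each prime q ∈ {2, 97}.
g = 2: 2^194 ≡ 388; 2^4 ≡ 16 — none is 1, so 2 is a primitive root.
Hence the least primitive root of 389 is 2.

2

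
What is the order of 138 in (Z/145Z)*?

By Lagrange's theorem, ord_145(138) divides φ(145) = φ(5·29) = (5−1)·(29−1) = 4·28 = 112 = 2^4 · 7.
Divisors of 112: 1, 2, 4, 7, 8, 14, 16, 28, 56, 112.
Check 138^d mod 145 for each divisor in increasing order:
138^1 ≡ 138 (mod 145)
138^2 ≡ 49 (mod 145)
138^4 ≡ 81 (mod 145)
138^7 ≡ 57 (mod 145)
138^8 ≡ 36 (mod 145)
138^14 ≡ 59 (mod 145)
138^16 ≡ 136 (mod 145)
138^28 ≡ 1 (mod 145) ✓
The smallest such exponent is 28, so the order of 138 is 28.

28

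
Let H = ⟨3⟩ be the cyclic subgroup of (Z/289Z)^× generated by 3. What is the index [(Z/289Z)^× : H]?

The order of 3 must divide φ(289) = φ(17^2) = 17·(17−1) = 272 = 2^4 · 17.
Divisors of 272: 1, 2, 4, 8, 16, 17, 34, 68, 136, 272.
Evaluate successive powers at the divisors of 272:
3^1 ≡ 3 (mod 289)
3^2 ≡ 9 (mod 289)
3^4 ≡ 81 (mod 289)
3^8 ≡ 203 (mod 289)
3^16 ≡ 171 (mod 289)
3^17 ≡ 224 (mod 289)
3^34 ≡ 179 (mod 289)
3^68 ≡ 251 (mod 289)
3^136 ≡ 288 (mod 289)
3^272 ≡ 1 (mod 289) ✓
Thus |⟨3⟩| = ord(3) = 272.
Index = |(Z/289Z)^×| / |⟨3⟩| = 272 / 272 = 1.

1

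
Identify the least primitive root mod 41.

6

φ(41) = 41 − 1 = 40 = 2^3 · 5.
Test candidates g = 2, 3, … against the prime factors q ∈ {2, 5} of φ(41): g is a generator iff g^(40/q) ≢ 1 for every such q.
g = 2: 2^20 ≡ 1 — hits 1, so not a primitive root.
g = 3: 3^20 ≡ 40; 3^8 ≡ 1 — hits 1, so not a primitive root.
g = 4: 4^20 ≡ 1 — hits 1, so not a primitive root.
g = 5: 5^20 ≡ 1 — hits 1, so not a primitive root.
g = 6: 6^20 ≡ 40; 6^8 ≡ 10 — none is 1, so 6 is a primitive root.
So 6 is the smallest generator of (Z/41Z)^×.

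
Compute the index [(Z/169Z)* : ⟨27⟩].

The order of 27 must divide φ(169) = φ(13^2) = 13·(13−1) = 156 = 2^2 · 3 · 13.
Divisors of 156: 1, 2, 3, 4, 6, 12, 13, 26, 39, 52, 78, 156.
Test each divisor d:
27^1 ≡ 27 (mod 169)
27^2 ≡ 53 (mod 169)
27^3 ≡ 79 (mod 169)
27^4 ≡ 105 (mod 169)
27^6 ≡ 157 (mod 169)
27^12 ≡ 144 (mod 169)
27^13 ≡ 1 (mod 169) ✓
So ord_169(27) = 13, hence |⟨27⟩| = 13.
[(Z/169Z)^× : ⟨27⟩] = 156/13 = 12.

12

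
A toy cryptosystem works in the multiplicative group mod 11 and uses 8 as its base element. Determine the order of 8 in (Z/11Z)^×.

10

ord(8) | φ(11) = 11 − 1 = 10 = 2 · 5.
Divisors of 10: 1, 2, 5, 10.
Evaluate successive powers at the divisors of 10:
8^1 ≡ 8 (mod 11)
8^2 ≡ 9 (mod 11)
8^5 ≡ 10 (mod 11)
8^10 ≡ 1 (mod 11) ✓
Therefore the multiplicative order of 8 modulo 11 is 10.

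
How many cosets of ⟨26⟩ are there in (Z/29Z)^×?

ord(26) | φ(29) = 29 − 1 = 28 = 2^2 · 7.
Divisors of 28: 1, 2, 4, 7, 14, 28.
Evaluate successive powers at the divisors of 28:
26^1 ≡ 26
26^2 ≡ 9
26^4 ≡ 23
26^7 ≡ 17
26^14 ≡ 28
26^28 ≡ 1
The order of 26 is 28, so the subgroup it generates has 28 elements.
The index is φ(29) / ord(26) = 28 / 28 = 1.

1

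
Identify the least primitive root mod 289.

φ(289) = φ(17^2) = 17·(17−1) = 272 = 2^4 · 17.
g is a primitive root iff g^(272/q) ≢ 1 (mod 289) for each prime q ∈ {2, 17}.
g = 2: 2^136 ≡ 1 — hits 1, so not a primitive root.
g = 3: 3^136 ≡ 288; 3^16 ≡ 171 — none is 1, so 3 is a primitive root.
So 3 is the smallest generator of (Z/289Z)^×.

3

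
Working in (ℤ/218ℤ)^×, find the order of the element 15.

ord(15) | φ(218) = φ(2)·φ(109) = 1·108 = 108 = 2^2 · 3^3.
Divisors of 108: 1, 2, 3, 4, 6, 9, 12, 18, 27, 36, 54, 108.
Test each divisor d:
15^1 ≡ 15 (mod 218)
15^2 ≡ 7 (mod 218)
15^3 ≡ 105 (mod 218)
15^4 ≡ 49 (mod 218)
15^6 ≡ 125 (mod 218)
15^9 ≡ 45 (mod 218)
15^12 ≡ 147 (mod 218)
15^18 ≡ 63 (mod 218)
15^27 ≡ 1 (mod 218) ✓
Therefore the multiplicative order of 15 modulo 218 is 27.

27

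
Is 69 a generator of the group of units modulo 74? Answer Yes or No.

Yes

φ(74) = φ(2)·φ(37) = 1·36 = 36 = 2^2 · 3^2.
Test 69^(36/q) mod 74 for each prime factor q of 36:
69^18 ≡ 73 (mod 74)  [q = 2: ≢ 1 ✓]
69^12 ≡ 47 (mod 74)  [q = 3: ≢ 1 ✓]
Every test exponent gives a nontrivial residue, hence 69 generates the full group.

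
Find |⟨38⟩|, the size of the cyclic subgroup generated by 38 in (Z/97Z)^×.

96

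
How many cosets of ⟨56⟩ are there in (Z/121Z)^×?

Since 56 ∈ (Z/121Z)^×, its order divides φ(121) = φ(11^2) = 11·(11−1) = 110 = 2 · 5 · 11.
Divisors of 110: 1, 2, 5, 10, 11, 22, 55, 110.
Test each divisor d:
56^1 ≡ 56 (mod 121)
56^2 ≡ 111 (mod 121)
56^5 ≡ 34 (mod 121)
56^10 ≡ 67 (mod 121)
56^11 ≡ 1 (mod 121) ✓
Thus |⟨56⟩| = ord(56) = 11.
Index = |(Z/121Z)^×| / |⟨56⟩| = 110 / 11 = 10.

10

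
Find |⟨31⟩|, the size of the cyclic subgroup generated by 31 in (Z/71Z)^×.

70

The order of 31 must divide φ(71) = 71 − 1 = 70 = 2 · 5 · 7.
Divisors of 70: 1, 2, 5, 7, 10, 14, 35, 70.
Test each divisor d:
31^1 ≡ 31
31^2 ≡ 38
31^5 ≡ 34
31^7 ≡ 14
31^10 ≡ 20
31^14 ≡ 54
31^35 ≡ 70
31^70 ≡ 1
The smallest such exponent is 70, so the order of 31 is 70.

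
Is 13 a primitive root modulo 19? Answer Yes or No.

Yes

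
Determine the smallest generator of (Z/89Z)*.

3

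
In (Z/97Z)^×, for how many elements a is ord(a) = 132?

0

φ(97) = 97 − 1 = 96 = 2^5 · 3.
(Z/97Z)^× is cyclic (|G| = 96); a cyclic group of order m has exactly φ(d) elements of each order d | m, and none otherwise.
Since 132 ∤ 96, the count is 0.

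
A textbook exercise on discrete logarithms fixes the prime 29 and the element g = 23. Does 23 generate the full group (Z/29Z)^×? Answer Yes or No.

No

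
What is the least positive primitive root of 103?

φ(103) = 103 − 1 = 102 = 2 · 3 · 17.
Test candidates g = 2, 3, … against the prime factors q ∈ {2, 3, 17} of φ(103): g is a generator iff g^(102/q) ≢ 1 for every such q.
g = 2: 2^51 ≡ 1 — hits 1, so not a primitive root.
g = 3: 3^51 ≡ 102; 3^34 ≡ 1 — hits 1, so not a primitive root.
g = 4: 4^51 ≡ 1 — hits 1, so not a primitive root.
g = 5: 5^51 ≡ 102; 5^34 ≡ 56; 5^6 ≡ 72 — none is 1, so 5 is a primitive root.
The smallest primitive root modulo 103 is 5.

5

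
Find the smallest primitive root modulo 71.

φ(71) = 71 − 1 = 70 = 2 · 5 · 7.
g is a primitive root iff g^(70/q) ≢ 1 (mod 71) for each prime q ∈ {2, 5, 7}.
g = 2: 2^35 ≡ 1 — hits 1, so not a primitive root.
g = 3: 3^35 ≡ 1 — hits 1, so not a primitive root.
g = 4: 4^35 ≡ 1 — hits 1, so not a primitive root.
g = 5: 5^35 ≡ 1 — hits 1, so not a primitive root.
g = 6: 6^35 ≡ 1 — hits 1, so not a primitive root.
g = 7: 7^35 ≡ 70; 7^14 ≡ 54; 7^10 ≡ 45 — none is 1, so 7 is a primitive root.
So 7 is the smallest generator of (Z/71Z)^×.

7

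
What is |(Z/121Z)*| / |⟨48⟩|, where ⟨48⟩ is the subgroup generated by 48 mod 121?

Since 48 ∈ (Z/121Z)^×, its order divides φ(121) = φ(11^2) = 11·(11−1) = 110 = 2 · 5 · 11.
Divisors of 110: 1, 2, 5, 10, 11, 22, 55, 110.
Test each divisor d:
48^1 ≡ 48
48^2 ≡ 5
48^5 ≡ 111
48^10 ≡ 100
48^11 ≡ 81
48^22 ≡ 27
48^55 ≡ 1
The order of 48 is 55, so the subgroup it generates has 55 elements.
[(Z/121Z)^× : ⟨48⟩] = 110/55 = 2.

2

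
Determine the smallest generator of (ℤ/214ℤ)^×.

φ(214) = φ(2)·φ(107) = 1·106 = 106 = 2 · 53.
Test candidates g = 2, 3, … against the prime factors q ∈ {2, 53} of φ(214): g is a generator iff g^(106/q) ≢ 1 for every such q.
g = 2: gcd(2, 214) = 2 > 1, not a unit — skip.
g = 3: 3^53 ≡ 1 — hits 1, so not a primitive root.
g = 4: gcd(4, 214) = 2 > 1, not a unit — skip.
g = 5: 5^53 ≡ 213; 5^2 ≡ 25 — none is 1, so 5 is a primitive root.
The smallest primitive root modulo 214 is 5.

5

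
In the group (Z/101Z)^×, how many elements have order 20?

φ(101) = 101 − 1 = 100 = 2^2 · 5^2.
(Z/101Z)^× is cyclic (|G| = 100); a cyclic group of order m has exactly φ(d) elements of each order d | m, and none otherwise.
20 = 2^2 · 5 divides 100, and φ(20) = 8.

8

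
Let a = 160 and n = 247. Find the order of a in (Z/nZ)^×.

6

Since 160 ∈ (Z/247Z)^×, its order divides φ(247) = φ(13·19) = (13−1)·(19−1) = 12·18 = 216 = 2^3 · 3^3.
Divisors of 216: 1, 2, 3, 4, 6, 8, 9, 12, 18, 24, 27, 36, 54, 72, 108, 216.
Compute 160^d (mod 247) for the divisors d until we hit 1:
160^1 ≡ 160
160^2 ≡ 159
160^3 ≡ 246
160^4 ≡ 87
160^6 ≡ 1
The smallest such exponent is 6, so the order of 160 is 6.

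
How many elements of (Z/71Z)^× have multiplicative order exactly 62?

0

φ(71) = 71 − 1 = 70 = 2 · 5 · 7.
Since (Z/71Z)^× is cyclic of order 70, the number of elements of order d is φ(d) when d | 70 and 0 otherwise.
Since 62 ∤ 70, the count is 0.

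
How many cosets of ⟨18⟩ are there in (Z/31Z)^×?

2

The order of 18 must divide φ(31) = 31 − 1 = 30 = 2 · 3 · 5.
Divisors of 30: 1, 2, 3, 5, 6, 10, 15, 30.
Test each divisor d:
18^1 ≡ 18
18^2 ≡ 14
18^3 ≡ 4
18^5 ≡ 25
18^6 ≡ 16
18^10 ≡ 5
18^15 ≡ 1
Thus |⟨18⟩| = ord(18) = 15.
The index is φ(31) / ord(18) = 30 / 15 = 2.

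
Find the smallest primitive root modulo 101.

φ(101) = 101 − 1 = 100 = 2^2 · 5^2.
Test candidates g = 2, 3, … against the prime factors q ∈ {2, 5} of φ(101): g is a generator iff g^(100/q) ≢ 1 for every such q.
g = 2: 2^50 ≡ 100; 2^20 ≡ 95 — none is 1, so 2 is a primitive root.
The smallest primitive root modulo 101 is 2.

2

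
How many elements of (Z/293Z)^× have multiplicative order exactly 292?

φ(293) = 293 − 1 = 292 = 2^2 · 73.
(Z/293Z)^× is cyclic (|G| = 292); a cyclic group of order m has exactly φ(d) elements of each order d | m, and none otherwise.
292 = 2^2 · 73 divides 292, and φ(292) = 144.

144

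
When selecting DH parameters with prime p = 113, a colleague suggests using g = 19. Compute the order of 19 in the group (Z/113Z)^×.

112

The order of 19 must divide φ(113) = 113 − 1 = 112 = 2^4 · 7.
Divisors of 112: 1, 2, 4, 7, 8, 14, 16, 28, 56, 112.
Test each divisor d:
19^1 ≡ 19 (mod 113)
19^2 ≡ 22 (mod 113)
19^4 ≡ 32 (mod 113)
19^7 ≡ 42 (mod 113)
19^8 ≡ 7 (mod 113)
19^14 ≡ 69 (mod 113)
19^16 ≡ 49 (mod 113)
19^28 ≡ 15 (mod 113)
19^56 ≡ 112 (mod 113)
19^112 ≡ 1 (mod 113) ✓
The smallest such exponent is 112, so the order of 19 is 112.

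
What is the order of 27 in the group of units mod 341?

10

The order of 27 must divide φ(341) = φ(11·31) = (11−1)·(31−1) = 10·30 = 300 = 2^2 · 3 · 5^2.
Divisors of 300: 1, 2, 3, 4, 5, 6, 10, 12, 15, 20, 25, 30, 50, 60, 75, 100, 150, 300.
Test each divisor d:
27^1 ≡ 27 (mod 341)
27^2 ≡ 47 (mod 341)
27^3 ≡ 246 (mod 341)
27^4 ≡ 163 (mod 341)
27^5 ≡ 309 (mod 341)
27^6 ≡ 159 (mod 341)
27^10 ≡ 1 (mod 341) ✓
So ord_341(27) = 10.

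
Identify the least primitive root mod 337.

φ(337) = 337 − 1 = 336 = 2^4 · 3 · 7.
Test candidates g = 2, 3, … against the prime factors q ∈ {2, 3, 7} of φ(337): g is a generator iff g^(336/q) ≢ 1 for every such q.
g = 2: 2^168 ≡ 1 — hits 1, so not a primitive root.
g = 3: 3^168 ≡ 1 — hits 1, so not a primitive root.
g = 4: 4^168 ≡ 1 — hits 1, so not a primitive root.
g = 5: 5^168 ≡ 336; 5^112 ≡ 1 — hits 1, so not a primitive root.
g = 6: 6^168 ≡ 1 — hits 1, so not a primitive root.
g = 7: 7^168 ≡ 1 — hits 1, so not a primitive root.
g = 8: 8^168 ≡ 1 — hits 1, so not a primitive root.
g = 9: 9^168 ≡ 1 — hits 1, so not a primitive root.
g = 10: 10^168 ≡ 336; 10^112 ≡ 128; 10^48 ≡ 175 — none is 1, so 10 is a primitive root.
So 10 is the smallest generator of (Z/337Z)^×.

10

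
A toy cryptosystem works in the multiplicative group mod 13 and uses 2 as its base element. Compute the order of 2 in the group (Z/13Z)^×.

12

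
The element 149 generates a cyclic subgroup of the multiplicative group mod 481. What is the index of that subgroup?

36

Since 149 ∈ (Z/481Z)^×, its order divides φ(481) = φ(13·37) = (13−1)·(37−1) = 12·36 = 432 = 2^4 · 3^3.
Divisors of 432: 1, 2, 3, 4, 6, 8, 9, 12, 16, 18, 24, 27, 36, 48, 54, 72, 108, 144, 216, 432.
Check 149^d mod 481 for each divisor in increasing order:
149^1 ≡ 149 (mod 481)
149^2 ≡ 75 (mod 481)
149^3 ≡ 112 (mod 481)
149^4 ≡ 334 (mod 481)
149^6 ≡ 38 (mod 481)
149^8 ≡ 445 (mod 481)
149^9 ≡ 408 (mod 481)
149^12 ≡ 1 (mod 481) ✓
The order of 149 is 12, so the subgroup it generates has 12 elements.
[(Z/481Z)^× : ⟨149⟩] = 432/12 = 36.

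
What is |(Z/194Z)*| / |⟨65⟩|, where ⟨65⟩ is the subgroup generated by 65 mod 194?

2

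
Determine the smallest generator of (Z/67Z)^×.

φ(67) = 67 − 1 = 66 = 2 · 3 · 11.
Test candidates g = 2, 3, … against the prime factors q ∈ {2, 3, 11} of φ(67): g is a generator iff g^(66/q) ≢ 1 for every such q.
g = 2: 2^33 ≡ 66; 2^22 ≡ 37; 2^6 ≡ 64 — none is 1, so 2 is a primitive root.
So 2 is the smallest generator of (Z/67Z)^×.

2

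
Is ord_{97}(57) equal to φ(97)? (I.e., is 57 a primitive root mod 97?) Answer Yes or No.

Yes

φ(97) = 97 − 1 = 96 = 2^5 · 3.
An element g generates (Z/97Z)^× iff g^(96/q) ≢ 1 (mod 97) for each prime q ∈ {2, 3}.
57^48 ≡ 96 (mod 97)  [q = 2: ≢ 1 ✓]
57^32 ≡ 35 (mod 97)  [q = 3: ≢ 1 ✓]
All checks pass, so 57 has order 96 and is a primitive root modulo 97.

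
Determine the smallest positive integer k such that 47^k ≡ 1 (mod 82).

40

ord(47) | φ(82) = φ(2)·φ(41) = 1·40 = 40 = 2^3 · 5.
Divisors of 40: 1, 2, 4, 5, 8, 10, 20, 40.
Check 47^d mod 82 for each divisor in increasing order:
47^1 ≡ 47
47^2 ≡ 77
47^4 ≡ 25
47^5 ≡ 27
47^8 ≡ 51
47^10 ≡ 73
47^20 ≡ 81
47^40 ≡ 1
Hence ord(47) = 40.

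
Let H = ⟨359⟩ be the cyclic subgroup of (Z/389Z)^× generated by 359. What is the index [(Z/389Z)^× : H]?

2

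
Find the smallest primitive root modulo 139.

2

φ(139) = 139 − 1 = 138 = 2 · 3 · 23.
g is a primitive root iff g^(138/q) ≢ 1 (mod 139) for each prime q ∈ {2, 3, 23}.
g = 2: 2^69 ≡ 138; 2^46 ≡ 96; 2^6 ≡ 64 — none is 1, so 2 is a primitive root.
So 2 is the smallest generator of (Z/139Z)^×.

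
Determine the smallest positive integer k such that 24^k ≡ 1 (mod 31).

30

The order of 24 must divide φ(31) = 31 − 1 = 30 = 2 · 3 · 5.
Divisors of 30: 1, 2, 3, 5, 6, 10, 15, 30.
Evaluate successive powers at the divisors of 30:
24^1 ≡ 24 (mod 31)
24^2 ≡ 18 (mod 31)
24^3 ≡ 29 (mod 31)
24^5 ≡ 26 (mod 31)
24^6 ≡ 4 (mod 31)
24^10 ≡ 25 (mod 31)
24^15 ≡ 30 (mod 31)
24^30 ≡ 1 (mod 31) ✓
Hence ord(24) = 30.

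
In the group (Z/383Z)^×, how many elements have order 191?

190

φ(383) = 383 − 1 = 382 = 2 · 191.
(Z/383Z)^× is cyclic (|G| = 382); a cyclic group of order m has exactly φ(d) elements of each order d | m, and none otherwise.
191 | 382, and φ(191) = 191 − 1 = 190.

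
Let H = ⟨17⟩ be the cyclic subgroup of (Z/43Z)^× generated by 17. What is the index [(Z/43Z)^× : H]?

By Lagrange's theorem, ord_43(17) divides φ(43) = 43 − 1 = 42 = 2 · 3 · 7.
Divisors of 42: 1, 2, 3, 6, 7, 14, 21, 42.
Check 17^d mod 43 for each divisor in increasing order:
17^1 ≡ 17 (mod 43)
17^2 ≡ 31 (mod 43)
17^3 ≡ 11 (mod 43)
17^6 ≡ 35 (mod 43)
17^7 ≡ 36 (mod 43)
17^14 ≡ 6 (mod 43)
17^21 ≡ 1 (mod 43) ✓
Thus |⟨17⟩| = ord(17) = 21.
Index = |(Z/43Z)^×| / |⟨17⟩| = 42 / 21 = 2.

2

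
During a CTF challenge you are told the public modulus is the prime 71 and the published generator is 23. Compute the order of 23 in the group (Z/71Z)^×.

14

By Lagrange's theorem, ord_71(23) divides φ(71) = 71 − 1 = 70 = 2 · 5 · 7.
Divisors of 70: 1, 2, 5, 7, 10, 14, 35, 70.
Compute 23^d (mod 71) for the divisors d until we hit 1:
23^1 ≡ 23 (mod 71)
23^2 ≡ 32 (mod 71)
23^5 ≡ 51 (mod 71)
23^7 ≡ 70 (mod 71)
23^10 ≡ 45 (mod 71)
23^14 ≡ 1 (mod 71) ✓
So ord_71(23) = 14.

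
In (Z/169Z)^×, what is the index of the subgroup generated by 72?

1

Since 72 ∈ (Z/169Z)^×, its order divides φ(169) = φ(13^2) = 13·(13−1) = 156 = 2^2 · 3 · 13.
Divisors of 156: 1, 2, 3, 4, 6, 12, 13, 26, 39, 52, 78, 156.
Compute 72^d (mod 169) for the divisors d until we hit 1:
72^1 ≡ 72 (mod 169)
72^2 ≡ 114 (mod 169)
72^3 ≡ 96 (mod 169)
72^4 ≡ 152 (mod 169)
72^6 ≡ 90 (mod 169)
72^12 ≡ 157 (mod 169)
72^13 ≡ 150 (mod 169)
72^26 ≡ 23 (mod 169)
72^39 ≡ 70 (mod 169)
72^52 ≡ 22 (mod 169)
72^78 ≡ 168 (mod 169)
72^156 ≡ 1 (mod 169) ✓
So ord_169(72) = 156, hence |⟨72⟩| = 156.
Index = |(Z/169Z)^×| / |⟨72⟩| = 156 / 156 = 1.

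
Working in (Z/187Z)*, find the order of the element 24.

80

ord(24) | φ(187) = φ(11·17) = (11−1)·(17−1) = 10·16 = 160 = 2^5 · 5.
Divisors of 160: 1, 2, 4, 5, 8, 10, 16, 20, 32, 40, 80, 160.
Test each divisor d:
24^1 ≡ 24 (mod 187)
24^2 ≡ 15 (mod 187)
24^4 ≡ 38 (mod 187)
24^5 ≡ 164 (mod 187)
24^8 ≡ 135 (mod 187)
24^10 ≡ 155 (mod 187)
24^16 ≡ 86 (mod 187)
24^20 ≡ 89 (mod 187)
24^32 ≡ 103 (mod 187)
24^40 ≡ 67 (mod 187)
24^80 ≡ 1 (mod 187) ✓
Hence ord(24) = 80.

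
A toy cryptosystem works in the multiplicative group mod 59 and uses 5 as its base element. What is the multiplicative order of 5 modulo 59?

The order of 5 must divide φ(59) = 59 − 1 = 58 = 2 · 29.
Divisors of 58: 1, 2, 29, 58.
Evaluate successive powers at the divisors of 58:
5^1 ≡ 5 (mod 59)
5^2 ≡ 25 (mod 59)
5^29 ≡ 1 (mod 59) ✓
Hence ord(5) = 29.

29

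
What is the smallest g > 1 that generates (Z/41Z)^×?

6

φ(41) = 41 − 1 = 40 = 2^3 · 5.
g is a primitive root iff g^(40/q) ≢ 1 (mod 41) for each prime q ∈ {2, 5}.
g = 2: 2^20 ≡ 1 — hits 1, so not a primitive root.
g = 3: 3^20 ≡ 40; 3^8 ≡ 1 — hits 1, so not a primitive root.
g = 4: 4^20 ≡ 1 — hits 1, so not a primitive root.
g = 5: 5^20 ≡ 1 — hits 1, so not a primitive root.
g = 6: 6^20 ≡ 40; 6^8 ≡ 10 — none is 1, so 6 is a primitive root.
So 6 is the smallest generator of (Z/41Z)^×.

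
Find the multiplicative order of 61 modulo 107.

The order of 61 must divide φ(107) = 107 − 1 = 106 = 2 · 53.
Divisors of 106: 1, 2, 53, 106.
Compute 61^d (mod 107) for the divisors d until we hit 1:
61^1 ≡ 61
61^2 ≡ 83
61^53 ≡ 1
Hence ord(61) = 53.

53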